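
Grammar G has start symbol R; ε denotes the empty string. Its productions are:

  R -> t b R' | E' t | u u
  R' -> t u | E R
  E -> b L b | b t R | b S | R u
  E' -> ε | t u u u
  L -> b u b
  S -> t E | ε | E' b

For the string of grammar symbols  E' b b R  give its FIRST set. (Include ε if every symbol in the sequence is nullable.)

Add FIRST(E')\{ε} = { t }; E' is nullable, continue.
b is a terminal; add {b} and stop.

{ b, t }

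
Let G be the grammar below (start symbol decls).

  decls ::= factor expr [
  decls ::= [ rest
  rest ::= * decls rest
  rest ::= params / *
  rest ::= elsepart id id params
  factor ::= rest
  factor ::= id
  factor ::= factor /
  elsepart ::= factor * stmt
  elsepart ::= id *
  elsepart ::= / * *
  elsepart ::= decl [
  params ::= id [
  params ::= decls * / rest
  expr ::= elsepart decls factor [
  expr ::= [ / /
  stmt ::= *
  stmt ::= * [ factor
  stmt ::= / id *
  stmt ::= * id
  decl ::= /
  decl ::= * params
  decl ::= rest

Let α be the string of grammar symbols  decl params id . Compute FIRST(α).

{ *, /, [, id }

Add FIRST(decl) = { *, /, [, id }; decl is not nullable, stop.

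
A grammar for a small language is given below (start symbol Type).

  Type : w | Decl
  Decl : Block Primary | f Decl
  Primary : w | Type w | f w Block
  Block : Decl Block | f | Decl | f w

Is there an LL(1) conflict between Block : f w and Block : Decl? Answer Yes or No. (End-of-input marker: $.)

FIRST(f w) = { f } and FIRST(Decl) = { f }.
Both contain f, so the two alternatives are not disjoint — LL(1) conflict.

Yes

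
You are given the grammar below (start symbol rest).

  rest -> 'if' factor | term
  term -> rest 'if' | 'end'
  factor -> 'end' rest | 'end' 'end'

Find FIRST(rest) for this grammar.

{ 'end', 'if' }

rest -> 'if' factor contributes {'if'}.
From rest -> term: add FIRST(term) = { 'end', 'if' }.
Union: FIRST(rest) = { 'end', 'if' }.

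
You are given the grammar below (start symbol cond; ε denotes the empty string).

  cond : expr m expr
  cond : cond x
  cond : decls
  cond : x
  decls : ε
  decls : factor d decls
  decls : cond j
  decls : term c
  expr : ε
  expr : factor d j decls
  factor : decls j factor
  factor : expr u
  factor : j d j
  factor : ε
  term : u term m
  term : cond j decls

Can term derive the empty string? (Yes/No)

No

Nullable nonterminals: cond, decls, expr, factor.
No production of term has an RHS whose symbols are all nullable, so term is not nullable.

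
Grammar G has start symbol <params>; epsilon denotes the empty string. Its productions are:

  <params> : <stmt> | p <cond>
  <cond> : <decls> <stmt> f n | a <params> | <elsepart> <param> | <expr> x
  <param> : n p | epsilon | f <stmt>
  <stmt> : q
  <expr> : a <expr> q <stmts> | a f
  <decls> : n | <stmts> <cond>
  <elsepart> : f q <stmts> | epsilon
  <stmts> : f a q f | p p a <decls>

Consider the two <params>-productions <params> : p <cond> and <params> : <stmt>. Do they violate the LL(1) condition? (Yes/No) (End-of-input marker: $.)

FIRST(p <cond>) = { p } and FIRST(<stmt>) = { q }.
The FIRST sets are disjoint and neither alternative is nullable — no conflict.

No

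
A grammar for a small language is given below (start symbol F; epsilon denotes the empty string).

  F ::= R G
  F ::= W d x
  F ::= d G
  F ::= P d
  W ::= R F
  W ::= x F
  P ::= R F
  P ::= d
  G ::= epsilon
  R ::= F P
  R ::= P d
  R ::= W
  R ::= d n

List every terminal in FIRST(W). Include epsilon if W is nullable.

{ d, x }

From W ::= R F: add FIRST(R) = { d, x }.
W ::= x F contributes {x}.
Union: FIRST(W) = { d, x }.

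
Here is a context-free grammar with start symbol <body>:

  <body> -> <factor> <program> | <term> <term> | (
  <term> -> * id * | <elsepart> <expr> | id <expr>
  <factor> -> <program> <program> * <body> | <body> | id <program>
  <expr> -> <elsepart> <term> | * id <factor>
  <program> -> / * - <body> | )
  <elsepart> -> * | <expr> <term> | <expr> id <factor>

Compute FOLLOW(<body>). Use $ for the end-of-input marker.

<body> is the start symbol, so $ ∈ FOLLOW(<body>).
In <factor> -> <program> <program> * <body>: <body> is at the end, add FOLLOW(<factor>) = { $, ), *, /, id }.
In <factor> -> <body>: <body> is at the end, add FOLLOW(<factor>) = { $, ), *, /, id }.
In <program> -> / * - <body>: <body> is at the end, add FOLLOW(<program>) = { $, ), *, /, id }.
Union: FOLLOW(<body>) = { $, ), *, /, id }.

{ $, ), *, /, id }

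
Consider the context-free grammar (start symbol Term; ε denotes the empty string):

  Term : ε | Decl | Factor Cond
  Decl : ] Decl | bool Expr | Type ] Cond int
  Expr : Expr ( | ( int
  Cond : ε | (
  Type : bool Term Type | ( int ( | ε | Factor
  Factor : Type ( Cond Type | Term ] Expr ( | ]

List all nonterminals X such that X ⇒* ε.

{ Cond, Term, Type }

Directly nullable (have an ε-production): Term, Cond, Type.
No other nonterminal has a production whose RHS symbols are all nullable.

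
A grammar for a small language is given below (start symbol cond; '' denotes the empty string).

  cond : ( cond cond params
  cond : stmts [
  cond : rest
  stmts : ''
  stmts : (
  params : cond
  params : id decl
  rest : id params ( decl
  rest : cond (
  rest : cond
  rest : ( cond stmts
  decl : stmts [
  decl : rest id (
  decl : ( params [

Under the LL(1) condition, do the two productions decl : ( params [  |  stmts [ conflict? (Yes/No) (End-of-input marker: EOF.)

FIRST(( params [) = { ( } and FIRST(stmts [) = { (, [ }.
Both contain (, so the two alternatives are not disjoint — LL(1) conflict.

Yes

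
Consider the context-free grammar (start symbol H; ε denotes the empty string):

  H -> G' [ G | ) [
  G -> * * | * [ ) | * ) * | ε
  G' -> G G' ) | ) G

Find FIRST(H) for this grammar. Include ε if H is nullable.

From H -> G' [ G: add FIRST(G') = { ), * }.
H -> ) [ contributes {)}.
Union: FIRST(H) = { ), * }.

{ ), * }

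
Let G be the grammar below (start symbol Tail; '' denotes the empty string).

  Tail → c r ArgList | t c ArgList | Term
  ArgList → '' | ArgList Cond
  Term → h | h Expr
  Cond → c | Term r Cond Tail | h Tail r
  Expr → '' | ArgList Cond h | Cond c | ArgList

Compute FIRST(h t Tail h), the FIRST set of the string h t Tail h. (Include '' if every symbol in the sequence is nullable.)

h is a terminal; add {h} and stop.

{ h }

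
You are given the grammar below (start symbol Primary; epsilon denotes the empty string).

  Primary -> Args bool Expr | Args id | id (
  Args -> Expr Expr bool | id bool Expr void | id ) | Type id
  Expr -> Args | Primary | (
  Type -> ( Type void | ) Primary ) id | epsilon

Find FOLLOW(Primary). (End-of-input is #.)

{ #, (, ), bool, id, void }

Primary is the start symbol, so # ∈ FOLLOW(Primary).
In Expr -> Primary: Primary is at the end, add FOLLOW(Expr) = { #, (, ), bool, id, void }.
In Type -> ) Primary ) id: add FIRST() id) = { ) }.
Union: FOLLOW(Primary) = { #, (, ), bool, id, void }.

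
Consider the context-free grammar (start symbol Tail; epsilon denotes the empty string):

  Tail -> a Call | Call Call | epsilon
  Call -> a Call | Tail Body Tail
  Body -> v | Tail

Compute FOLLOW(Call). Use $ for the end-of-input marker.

In Tail -> a Call: Call is at the end, add FOLLOW(Tail) = { $, a, v }.
In Tail -> Call Call: add FIRST(Call)\{epsilon} = { a, v }.
  Since Call is nullable, also add FOLLOW(Tail) = { $, a, v }.
In Tail -> Call Call: Call is at the end, add FOLLOW(Tail) = { $, a, v }.
In Call -> a Call: Call is at the end, add FOLLOW(Call) = { $, a, v }.
Union: FOLLOW(Call) = { $, a, v }.

{ $, a, v }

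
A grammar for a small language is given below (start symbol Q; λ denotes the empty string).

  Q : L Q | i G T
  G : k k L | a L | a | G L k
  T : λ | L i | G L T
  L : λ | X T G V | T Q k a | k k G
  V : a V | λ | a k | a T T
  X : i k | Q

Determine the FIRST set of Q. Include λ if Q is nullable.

From Q : L Q: L nullable, take FIRST(L) ∪ FIRST(Q) = { a, i, k }.
Q : i G T contributes {i}.
Union: FIRST(Q) = { a, i, k }.

{ a, i, k }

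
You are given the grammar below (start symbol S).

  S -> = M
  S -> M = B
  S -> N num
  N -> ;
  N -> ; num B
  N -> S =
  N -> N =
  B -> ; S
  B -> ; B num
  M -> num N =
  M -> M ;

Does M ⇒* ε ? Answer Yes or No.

No

No nonterminal in this grammar is nullable.
No production of M has an RHS whose symbols are all nullable, so M is not nullable.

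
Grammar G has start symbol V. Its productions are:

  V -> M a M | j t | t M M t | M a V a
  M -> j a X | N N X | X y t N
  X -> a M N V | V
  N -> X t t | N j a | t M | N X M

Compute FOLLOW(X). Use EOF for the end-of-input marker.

{ EOF, a, j, t, y }

In M -> j a X: X is at the end, add FOLLOW(M) = { EOF, a, j, t, y }.
In M -> N N X: X is at the end, add FOLLOW(M) = { EOF, a, j, t, y }.
In M -> X y t N: add FIRST(y t N) = { y }.
In N -> X t t: add FIRST(t t) = { t }.
In N -> N X M: add FIRST(M) = { a, j, t }.
Union: FOLLOW(X) = { EOF, a, j, t, y }.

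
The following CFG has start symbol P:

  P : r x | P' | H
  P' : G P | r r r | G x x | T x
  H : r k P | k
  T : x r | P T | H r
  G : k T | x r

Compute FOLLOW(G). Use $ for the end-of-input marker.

In P' : G P: add FIRST(P) = { k, r, x }.
In P' : G x x: add FIRST(x x) = { x }.
Union: FOLLOW(G) = { k, r, x }.

{ k, r, x }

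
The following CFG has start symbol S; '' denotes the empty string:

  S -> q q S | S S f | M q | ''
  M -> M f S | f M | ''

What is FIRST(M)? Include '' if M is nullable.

{ f, '' }

From M -> M f S: M nullable, take FIRST(M) ∪ {f} = { f }.
M -> f M contributes {f}.
M -> '' contributes ''.
Union: FIRST(M) = { f, '' }.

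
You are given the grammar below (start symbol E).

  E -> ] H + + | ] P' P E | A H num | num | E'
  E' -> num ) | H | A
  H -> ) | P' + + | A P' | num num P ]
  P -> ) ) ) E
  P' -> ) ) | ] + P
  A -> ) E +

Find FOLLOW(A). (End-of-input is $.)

{ $, ), +, ], num }

In E -> A H num: add FIRST(H num) = { ), ], num }.
In E' -> A: A is at the end, add FOLLOW(E') = { $, ), +, ], num }.
In H -> A P': add FIRST(P') = { ), ] }.
Union: FOLLOW(A) = { $, ), +, ], num }.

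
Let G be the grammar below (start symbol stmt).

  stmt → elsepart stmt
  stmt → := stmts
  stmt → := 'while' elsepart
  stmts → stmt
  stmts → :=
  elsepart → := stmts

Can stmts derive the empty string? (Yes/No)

No

No nonterminal in this grammar is nullable.
No production of stmts has an RHS whose symbols are all nullable, so stmts is not nullable.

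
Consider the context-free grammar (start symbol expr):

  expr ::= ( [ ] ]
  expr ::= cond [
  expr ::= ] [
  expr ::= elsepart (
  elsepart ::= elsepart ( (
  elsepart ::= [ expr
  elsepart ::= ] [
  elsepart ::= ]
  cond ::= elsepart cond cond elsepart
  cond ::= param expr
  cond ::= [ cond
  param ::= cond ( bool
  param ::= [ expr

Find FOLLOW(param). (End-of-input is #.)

In cond ::= param expr: add FIRST(expr) = { (, [, ] }.
Union: FOLLOW(param) = { (, [, ] }.

{ (, [, ] }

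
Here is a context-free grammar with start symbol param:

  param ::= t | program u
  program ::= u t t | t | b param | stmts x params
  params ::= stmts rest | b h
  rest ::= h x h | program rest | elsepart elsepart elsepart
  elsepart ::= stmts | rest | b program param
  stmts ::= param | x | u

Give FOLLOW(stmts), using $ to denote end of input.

In program ::= stmts x params: add FIRST(x params) = { x }.
In params ::= stmts rest: add FIRST(rest) = { b, h, t, u, x }.
In elsepart ::= stmts: stmts is at the end, add FOLLOW(elsepart) = { b, h, t, u, x }.
Union: FOLLOW(stmts) = { b, h, t, u, x }.

{ b, h, t, u, x }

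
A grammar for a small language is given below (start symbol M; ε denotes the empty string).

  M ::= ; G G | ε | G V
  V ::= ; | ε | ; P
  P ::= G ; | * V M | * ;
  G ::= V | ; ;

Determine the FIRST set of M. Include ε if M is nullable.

M ::= ; G G contributes {;}.
M ::= ε contributes ε.
From M ::= G V: G, V nullable, take FIRST(G) ∪ FIRST(V) = { ; }; also ε since the whole RHS is nullable.
Union: FIRST(M) = { ;, ε }.

{ ;, ε }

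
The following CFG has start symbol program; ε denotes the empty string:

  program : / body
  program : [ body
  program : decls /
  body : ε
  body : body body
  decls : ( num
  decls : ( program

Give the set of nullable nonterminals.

Directly nullable (have an ε-production): body.
No other nonterminal has a production whose RHS symbols are all nullable.

{ body }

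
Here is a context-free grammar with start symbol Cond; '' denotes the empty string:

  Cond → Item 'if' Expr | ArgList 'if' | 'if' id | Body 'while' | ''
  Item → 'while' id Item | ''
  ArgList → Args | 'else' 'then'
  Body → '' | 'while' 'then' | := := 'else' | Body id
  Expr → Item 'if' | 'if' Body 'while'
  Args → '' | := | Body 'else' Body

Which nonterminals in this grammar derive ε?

Directly nullable (have an ''-production): Cond, Item, Body, Args.
ArgList → Args with every symbol nullable, so ArgList is nullable.
No other nonterminal has a production whose RHS symbols are all nullable.

{ ArgList, Args, Body, Cond, Item }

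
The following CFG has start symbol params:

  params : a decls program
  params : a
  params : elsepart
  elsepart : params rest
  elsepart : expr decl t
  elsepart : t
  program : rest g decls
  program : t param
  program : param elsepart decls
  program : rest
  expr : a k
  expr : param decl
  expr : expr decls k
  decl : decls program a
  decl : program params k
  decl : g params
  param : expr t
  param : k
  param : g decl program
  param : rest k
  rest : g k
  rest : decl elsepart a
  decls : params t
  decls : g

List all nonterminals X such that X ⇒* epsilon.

{ } (none)

No nonterminal has an empty production or an RHS whose symbols are all nullable.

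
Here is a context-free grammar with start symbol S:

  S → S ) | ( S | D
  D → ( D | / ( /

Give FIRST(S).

From S → S ): add FIRST(S) = { (, / }.
S → ( S contributes {(}.
From S → D: add FIRST(D) = { (, / }.
Union: FIRST(S) = { (, / }.

{ (, / }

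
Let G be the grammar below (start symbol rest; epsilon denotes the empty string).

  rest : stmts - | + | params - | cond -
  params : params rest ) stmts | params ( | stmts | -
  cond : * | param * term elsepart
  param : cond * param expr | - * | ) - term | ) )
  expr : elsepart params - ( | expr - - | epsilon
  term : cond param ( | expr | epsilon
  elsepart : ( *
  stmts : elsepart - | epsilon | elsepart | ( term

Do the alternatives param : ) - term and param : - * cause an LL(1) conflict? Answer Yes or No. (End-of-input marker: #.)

FIRST() - term) = { ) } and FIRST(- *) = { - }.
The FIRST sets are disjoint and neither alternative is nullable — no conflict.

No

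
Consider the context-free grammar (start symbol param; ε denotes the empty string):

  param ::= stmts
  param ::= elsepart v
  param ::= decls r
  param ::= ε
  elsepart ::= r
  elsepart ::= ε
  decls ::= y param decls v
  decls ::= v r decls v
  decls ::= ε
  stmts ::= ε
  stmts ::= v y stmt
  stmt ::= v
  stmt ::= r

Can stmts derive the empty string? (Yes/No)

stmts has an ε-production, so stmts ⇒ ε.

Yes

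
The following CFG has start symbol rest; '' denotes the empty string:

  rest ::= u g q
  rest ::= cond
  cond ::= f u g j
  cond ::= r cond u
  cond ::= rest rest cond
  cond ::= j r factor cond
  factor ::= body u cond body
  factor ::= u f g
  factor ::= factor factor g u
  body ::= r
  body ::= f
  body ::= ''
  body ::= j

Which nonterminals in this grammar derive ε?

{ body }

Directly nullable (have an ''-production): body.
No other nonterminal has a production whose RHS symbols are all nullable.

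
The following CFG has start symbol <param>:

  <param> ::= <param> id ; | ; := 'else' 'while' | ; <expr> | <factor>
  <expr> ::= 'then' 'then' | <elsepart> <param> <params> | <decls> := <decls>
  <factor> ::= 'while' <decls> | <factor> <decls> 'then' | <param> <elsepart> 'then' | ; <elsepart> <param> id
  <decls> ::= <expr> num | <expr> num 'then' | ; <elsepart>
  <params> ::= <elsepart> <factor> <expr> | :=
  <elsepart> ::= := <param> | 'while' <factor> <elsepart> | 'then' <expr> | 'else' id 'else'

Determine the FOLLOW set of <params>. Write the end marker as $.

{ $, 'else', 'then', 'while', :=, ;, id, num }

In <expr> ::= <elsepart> <param> <params>: <params> is at the end, add FOLLOW(<expr>) = { $, 'else', 'then', 'while', :=, ;, id, num }.
Union: FOLLOW(<params>) = { $, 'else', 'then', 'while', :=, ;, id, num }.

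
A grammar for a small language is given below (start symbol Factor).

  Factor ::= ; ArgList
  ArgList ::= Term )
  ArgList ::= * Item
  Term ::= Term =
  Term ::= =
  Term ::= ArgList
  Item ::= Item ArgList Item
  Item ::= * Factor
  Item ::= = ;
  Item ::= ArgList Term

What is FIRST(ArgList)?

{ *, = }

From ArgList ::= Term ): add FIRST(Term) = { *, = }.
ArgList ::= * Item contributes {*}.
Union: FIRST(ArgList) = { *, = }.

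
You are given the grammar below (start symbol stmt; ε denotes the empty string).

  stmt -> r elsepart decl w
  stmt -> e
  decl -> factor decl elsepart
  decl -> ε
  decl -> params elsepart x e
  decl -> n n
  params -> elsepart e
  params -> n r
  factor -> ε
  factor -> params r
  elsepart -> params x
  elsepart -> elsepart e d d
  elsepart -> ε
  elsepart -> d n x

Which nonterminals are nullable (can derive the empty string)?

Directly nullable (have an ε-production): decl, factor, elsepart.
No other nonterminal has a production whose RHS symbols are all nullable.

{ decl, elsepart, factor }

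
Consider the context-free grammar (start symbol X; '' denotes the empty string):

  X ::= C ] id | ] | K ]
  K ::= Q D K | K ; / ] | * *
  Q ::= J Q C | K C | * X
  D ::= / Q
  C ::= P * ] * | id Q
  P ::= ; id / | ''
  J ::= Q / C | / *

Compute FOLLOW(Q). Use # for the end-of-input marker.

{ *, /, ;, ], id }

In K ::= Q D K: add FIRST(D K) = { / }.
In Q ::= J Q C: add FIRST(C) = { *, ;, id }.
In D ::= / Q: Q is at the end, add FOLLOW(D) = { *, / }.
In C ::= id Q: Q is at the end, add FOLLOW(C) = { *, /, ;, ], id }.
In J ::= Q / C: add FIRST(/ C) = { / }.
Union: FOLLOW(Q) = { *, /, ;, ], id }.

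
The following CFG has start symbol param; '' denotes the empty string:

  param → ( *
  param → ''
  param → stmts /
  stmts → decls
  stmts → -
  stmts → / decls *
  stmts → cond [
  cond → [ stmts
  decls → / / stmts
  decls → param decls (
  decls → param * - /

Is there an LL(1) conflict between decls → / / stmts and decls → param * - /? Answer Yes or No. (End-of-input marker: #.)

Yes

FIRST(/ / stmts) = { / } and FIRST(param * - /) = { (, *, -, /, [ }.
Both contain /, so the two alternatives are not disjoint — LL(1) conflict.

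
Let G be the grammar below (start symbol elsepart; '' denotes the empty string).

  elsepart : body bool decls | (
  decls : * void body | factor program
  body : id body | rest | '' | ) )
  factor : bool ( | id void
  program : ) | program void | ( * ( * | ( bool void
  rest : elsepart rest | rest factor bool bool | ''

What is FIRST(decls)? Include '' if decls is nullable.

decls : * void body contributes {*}.
From decls : factor program: add FIRST(factor) = { bool, id }.
Union: FIRST(decls) = { *, bool, id }.

{ *, bool, id }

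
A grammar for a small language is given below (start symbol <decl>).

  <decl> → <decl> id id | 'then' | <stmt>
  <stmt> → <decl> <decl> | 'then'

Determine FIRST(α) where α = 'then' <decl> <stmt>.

'then' is a terminal; add {'then'} and stop.

{ 'then' }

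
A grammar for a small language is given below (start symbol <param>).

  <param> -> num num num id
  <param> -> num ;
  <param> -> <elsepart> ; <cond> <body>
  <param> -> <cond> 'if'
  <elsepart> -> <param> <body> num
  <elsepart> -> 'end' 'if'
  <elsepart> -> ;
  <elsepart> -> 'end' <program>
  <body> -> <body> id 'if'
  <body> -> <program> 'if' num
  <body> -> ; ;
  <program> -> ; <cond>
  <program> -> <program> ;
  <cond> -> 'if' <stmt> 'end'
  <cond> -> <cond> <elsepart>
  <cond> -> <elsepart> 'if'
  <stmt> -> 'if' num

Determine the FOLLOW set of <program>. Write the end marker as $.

In <elsepart> -> 'end' <program>: <program> is at the end, add FOLLOW(<elsepart>) = { 'end', 'if', ;, num }.
In <body> -> <program> 'if' num: add FIRST('if' num) = { 'if' }.
In <program> -> <program> ;: add FIRST(;) = { ; }.
Union: FOLLOW(<program>) = { 'end', 'if', ;, num }.

{ 'end', 'if', ;, num }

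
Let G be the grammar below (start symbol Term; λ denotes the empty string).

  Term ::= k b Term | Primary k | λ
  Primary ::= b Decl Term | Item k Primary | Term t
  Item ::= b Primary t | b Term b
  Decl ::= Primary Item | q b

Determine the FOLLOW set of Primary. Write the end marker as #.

{ b, k, t }

In Term ::= Primary k: add FIRST(k) = { k }.
In Primary ::= Item k Primary: Primary is at the end, add FOLLOW(Primary) = { b, k, t }.
In Item ::= b Primary t: add FIRST(t) = { t }.
In Decl ::= Primary Item: add FIRST(Item) = { b }.
Union: FOLLOW(Primary) = { b, k, t }.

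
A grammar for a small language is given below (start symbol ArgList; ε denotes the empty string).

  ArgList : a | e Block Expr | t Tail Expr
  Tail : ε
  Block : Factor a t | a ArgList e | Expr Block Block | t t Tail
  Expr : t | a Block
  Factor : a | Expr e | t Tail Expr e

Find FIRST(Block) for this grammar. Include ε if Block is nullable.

{ a, t }

From Block : Factor a t: add FIRST(Factor) = { a, t }.
Block : a ArgList e contributes {a}.
From Block : Expr Block Block: add FIRST(Expr) = { a, t }.
Block : t t Tail contributes {t}.
Union: FIRST(Block) = { a, t }.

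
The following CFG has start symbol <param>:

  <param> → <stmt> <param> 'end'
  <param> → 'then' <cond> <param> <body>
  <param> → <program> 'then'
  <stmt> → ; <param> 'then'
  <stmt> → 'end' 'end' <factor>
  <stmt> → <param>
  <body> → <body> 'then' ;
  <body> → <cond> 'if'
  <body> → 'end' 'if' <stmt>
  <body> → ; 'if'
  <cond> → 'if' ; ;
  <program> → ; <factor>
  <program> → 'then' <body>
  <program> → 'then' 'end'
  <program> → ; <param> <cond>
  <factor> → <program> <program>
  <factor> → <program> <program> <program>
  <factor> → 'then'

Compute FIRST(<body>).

{ 'end', 'if', ; }

From <body> → <body> 'then' ;: add FIRST(<body>) = { 'end', 'if', ; }.
From <body> → <cond> 'if': add FIRST(<cond>) = { 'if' }.
<body> → 'end' 'if' <stmt> contributes {'end'}.
<body> → ; 'if' contributes {;}.
Union: FIRST(<body>) = { 'end', 'if', ; }.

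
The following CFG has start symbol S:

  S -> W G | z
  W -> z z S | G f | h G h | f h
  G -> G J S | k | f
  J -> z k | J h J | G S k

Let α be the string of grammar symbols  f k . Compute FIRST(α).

{ f }

f is a terminal; add {f} and stop.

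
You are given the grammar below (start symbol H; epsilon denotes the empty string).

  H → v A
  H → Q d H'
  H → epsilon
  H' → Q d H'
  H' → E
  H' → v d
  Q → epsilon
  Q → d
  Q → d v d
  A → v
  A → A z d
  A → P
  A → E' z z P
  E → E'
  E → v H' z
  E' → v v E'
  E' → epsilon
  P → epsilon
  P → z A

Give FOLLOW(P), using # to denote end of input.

{ #, z }

In A → P: P is at the end, add FOLLOW(A) = { #, z }.
In A → E' z z P: P is at the end, add FOLLOW(A) = { #, z }.
Union: FOLLOW(P) = { #, z }.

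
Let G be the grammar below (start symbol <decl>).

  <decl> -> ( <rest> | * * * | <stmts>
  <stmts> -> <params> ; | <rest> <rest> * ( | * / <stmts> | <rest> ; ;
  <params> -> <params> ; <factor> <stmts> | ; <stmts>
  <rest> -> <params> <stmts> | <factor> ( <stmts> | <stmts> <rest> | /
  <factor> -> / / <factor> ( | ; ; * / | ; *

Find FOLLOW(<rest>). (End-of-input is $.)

In <decl> -> ( <rest>: <rest> is at the end, add FOLLOW(<decl>) = { $ }.
In <stmts> -> <rest> <rest> * (: add FIRST(<rest> * () = { *, /, ; }.
In <stmts> -> <rest> <rest> * (: add FIRST(* () = { * }.
In <stmts> -> <rest> ; ;: add FIRST(; ;) = { ; }.
In <rest> -> <stmts> <rest>: <rest> is at the end, add FOLLOW(<rest>) = { $, *, /, ; }.
Union: FOLLOW(<rest>) = { $, *, /, ; }.

{ $, *, /, ; }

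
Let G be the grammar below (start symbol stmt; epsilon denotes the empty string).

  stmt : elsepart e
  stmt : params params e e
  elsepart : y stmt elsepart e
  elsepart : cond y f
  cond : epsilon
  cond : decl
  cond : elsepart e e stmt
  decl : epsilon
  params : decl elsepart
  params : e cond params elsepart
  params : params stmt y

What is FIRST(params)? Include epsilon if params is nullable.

{ e, y }

From params : decl elsepart: decl nullable, take FIRST(decl) ∪ FIRST(elsepart) = { y }.
params : e cond params elsepart contributes {e}.
From params : params stmt y: add FIRST(params) = { e, y }.
Union: FIRST(params) = { e, y }.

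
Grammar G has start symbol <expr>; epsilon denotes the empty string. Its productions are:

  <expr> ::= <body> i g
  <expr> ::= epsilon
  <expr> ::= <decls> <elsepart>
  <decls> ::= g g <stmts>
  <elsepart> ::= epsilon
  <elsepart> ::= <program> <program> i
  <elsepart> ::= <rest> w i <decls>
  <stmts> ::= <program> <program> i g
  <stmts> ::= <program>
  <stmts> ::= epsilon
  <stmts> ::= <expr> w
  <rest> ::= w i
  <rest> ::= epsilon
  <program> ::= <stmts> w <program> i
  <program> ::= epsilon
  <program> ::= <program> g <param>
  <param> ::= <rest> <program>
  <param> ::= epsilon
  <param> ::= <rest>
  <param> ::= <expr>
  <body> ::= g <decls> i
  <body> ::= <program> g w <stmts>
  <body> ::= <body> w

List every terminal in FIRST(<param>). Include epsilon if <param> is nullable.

{ g, i, w, epsilon }

From <param> ::= <rest> <program>: <rest>, <program> nullable, take FIRST(<rest>) ∪ FIRST(<program>) = { g, i, w }; also epsilon since the whole RHS is nullable.
<param> ::= epsilon contributes epsilon.
From <param> ::= <rest>: add FIRST(<rest>) = { w, epsilon } (including epsilon since <rest> is nullable).
From <param> ::= <expr>: add FIRST(<expr>) = { g, i, w, epsilon } (including epsilon since <expr> is nullable).
Union: FIRST(<param>) = { g, i, w, epsilon }.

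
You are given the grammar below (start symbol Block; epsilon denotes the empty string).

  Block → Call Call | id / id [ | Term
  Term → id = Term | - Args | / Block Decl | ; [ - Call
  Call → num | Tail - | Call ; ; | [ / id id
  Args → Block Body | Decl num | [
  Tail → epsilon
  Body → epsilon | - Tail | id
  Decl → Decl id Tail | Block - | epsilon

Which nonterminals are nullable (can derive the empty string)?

{ Body, Decl, Tail }

Directly nullable (have an epsilon-production): Tail, Body, Decl.
No other nonterminal has a production whose RHS symbols are all nullable.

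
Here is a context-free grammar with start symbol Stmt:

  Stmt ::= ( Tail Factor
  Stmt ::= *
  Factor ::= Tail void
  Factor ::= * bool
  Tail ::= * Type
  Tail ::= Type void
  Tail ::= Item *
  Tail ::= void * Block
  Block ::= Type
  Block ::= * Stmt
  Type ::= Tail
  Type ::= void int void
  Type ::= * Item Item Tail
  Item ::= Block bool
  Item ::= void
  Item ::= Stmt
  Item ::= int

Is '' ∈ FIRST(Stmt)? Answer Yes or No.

No

No nonterminal in this grammar is nullable.
No production of Stmt has an RHS whose symbols are all nullable, so Stmt is not nullable.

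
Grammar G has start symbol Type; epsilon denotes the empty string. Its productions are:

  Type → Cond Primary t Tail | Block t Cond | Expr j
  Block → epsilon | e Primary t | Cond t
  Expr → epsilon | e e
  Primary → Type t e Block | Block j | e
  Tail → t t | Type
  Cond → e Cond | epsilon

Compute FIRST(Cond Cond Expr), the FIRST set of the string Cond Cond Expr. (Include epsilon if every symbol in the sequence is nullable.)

{ e, epsilon }

Add FIRST(Cond)\{epsilon} = { e }; Cond is nullable, continue.
Add FIRST(Cond)\{epsilon} = { e }; Cond is nullable, continue.
Add FIRST(Expr)\{epsilon} = { e }; Expr is nullable, continue.
Every symbol is nullable, so include epsilon.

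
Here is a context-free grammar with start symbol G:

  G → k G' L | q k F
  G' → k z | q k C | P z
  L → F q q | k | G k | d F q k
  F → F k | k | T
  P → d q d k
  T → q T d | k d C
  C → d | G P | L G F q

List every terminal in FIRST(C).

{ d, k, q }

C → d contributes {d}.
From C → G P: add FIRST(G) = { k, q }.
From C → L G F q: add FIRST(L) = { d, k, q }.
Union: FIRST(C) = { d, k, q }.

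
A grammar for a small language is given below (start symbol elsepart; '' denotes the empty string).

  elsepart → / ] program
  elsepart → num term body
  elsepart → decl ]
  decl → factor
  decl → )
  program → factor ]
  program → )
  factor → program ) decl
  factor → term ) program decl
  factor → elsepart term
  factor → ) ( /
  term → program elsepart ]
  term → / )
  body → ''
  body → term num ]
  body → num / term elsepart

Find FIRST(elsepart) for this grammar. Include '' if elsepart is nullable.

{ ), /, num }

elsepart → / ] program contributes {/}.
elsepart → num term body contributes {num}.
From elsepart → decl ]: add FIRST(decl) = { ), /, num }.
Union: FIRST(elsepart) = { ), /, num }.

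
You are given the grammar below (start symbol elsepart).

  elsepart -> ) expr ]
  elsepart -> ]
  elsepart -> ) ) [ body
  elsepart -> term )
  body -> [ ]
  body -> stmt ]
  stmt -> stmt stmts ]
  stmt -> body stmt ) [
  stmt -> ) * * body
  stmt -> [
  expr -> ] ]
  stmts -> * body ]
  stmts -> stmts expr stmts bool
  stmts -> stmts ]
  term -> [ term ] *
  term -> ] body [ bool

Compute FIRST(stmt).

{ ), [ }

From stmt -> stmt stmts ]: add FIRST(stmt) = { ), [ }.
From stmt -> body stmt ) [: add FIRST(body) = { ), [ }.
stmt -> ) * * body contributes {)}.
stmt -> [ contributes {[}.
Union: FIRST(stmt) = { ), [ }.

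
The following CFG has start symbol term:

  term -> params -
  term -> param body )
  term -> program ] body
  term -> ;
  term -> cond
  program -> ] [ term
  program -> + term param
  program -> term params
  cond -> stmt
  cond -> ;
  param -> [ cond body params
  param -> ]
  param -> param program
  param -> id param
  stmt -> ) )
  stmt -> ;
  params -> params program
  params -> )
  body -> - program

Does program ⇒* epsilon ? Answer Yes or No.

No

No nonterminal in this grammar is nullable.
No production of program has an RHS whose symbols are all nullable, so program is not nullable.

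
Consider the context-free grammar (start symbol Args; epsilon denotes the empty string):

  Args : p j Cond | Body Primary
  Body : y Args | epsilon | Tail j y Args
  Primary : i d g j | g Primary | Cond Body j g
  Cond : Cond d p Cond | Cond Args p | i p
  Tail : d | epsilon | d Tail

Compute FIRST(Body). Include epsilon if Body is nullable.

Body : y Args contributes {y}.
Body : epsilon contributes epsilon.
From Body : Tail j y Args: Tail nullable, take FIRST(Tail) ∪ {j} = { d, j }.
Union: FIRST(Body) = { d, j, y, epsilon }.

{ d, j, y, epsilon }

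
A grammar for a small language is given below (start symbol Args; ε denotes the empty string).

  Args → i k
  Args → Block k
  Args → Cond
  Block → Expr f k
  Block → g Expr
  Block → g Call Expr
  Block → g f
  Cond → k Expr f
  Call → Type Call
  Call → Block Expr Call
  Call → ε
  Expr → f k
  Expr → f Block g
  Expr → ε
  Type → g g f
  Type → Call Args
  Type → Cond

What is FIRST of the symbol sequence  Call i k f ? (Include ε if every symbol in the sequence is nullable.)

{ f, g, i, k }

Add FIRST(Call)\{ε} = { f, g, i, k }; Call is nullable, continue.
i is a terminal; add {i} and stop.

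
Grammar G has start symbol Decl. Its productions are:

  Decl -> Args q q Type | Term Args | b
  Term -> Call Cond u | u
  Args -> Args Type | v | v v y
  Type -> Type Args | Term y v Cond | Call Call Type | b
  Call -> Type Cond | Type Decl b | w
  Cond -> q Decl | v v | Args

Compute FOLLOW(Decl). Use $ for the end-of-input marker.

{ $, b, q, u, v, w }

Decl is the start symbol, so $ ∈ FOLLOW(Decl).
In Call -> Type Decl b: add FIRST(b) = { b }.
In Cond -> q Decl: Decl is at the end, add FOLLOW(Cond) = { $, b, q, u, v, w }.
Union: FOLLOW(Decl) = { $, b, q, u, v, w }.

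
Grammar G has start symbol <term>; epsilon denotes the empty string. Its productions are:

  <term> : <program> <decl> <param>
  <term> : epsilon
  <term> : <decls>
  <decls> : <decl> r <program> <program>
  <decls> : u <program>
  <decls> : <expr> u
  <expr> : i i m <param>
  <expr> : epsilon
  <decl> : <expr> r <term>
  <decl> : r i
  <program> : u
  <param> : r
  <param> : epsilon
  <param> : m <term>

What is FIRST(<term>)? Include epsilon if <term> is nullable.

{ i, r, u, epsilon }

From <term> : <program> <decl> <param>: add FIRST(<program>) = { u }.
<term> : epsilon contributes epsilon.
From <term> : <decls>: add FIRST(<decls>) = { i, r, u }.
Union: FIRST(<term>) = { i, r, u, epsilon }.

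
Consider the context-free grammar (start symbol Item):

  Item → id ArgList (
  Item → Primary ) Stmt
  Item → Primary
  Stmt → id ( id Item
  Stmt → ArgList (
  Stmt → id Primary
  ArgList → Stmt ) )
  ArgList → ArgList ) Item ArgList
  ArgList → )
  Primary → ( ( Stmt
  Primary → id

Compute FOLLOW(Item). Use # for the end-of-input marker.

Item is the start symbol, so # ∈ FOLLOW(Item).
In Stmt → id ( id Item: Item is at the end, add FOLLOW(Stmt) = { #, ), id }.
In ArgList → ArgList ) Item ArgList: add FIRST(ArgList) = { ), id }.
Union: FOLLOW(Item) = { #, ), id }.

{ #, ), id }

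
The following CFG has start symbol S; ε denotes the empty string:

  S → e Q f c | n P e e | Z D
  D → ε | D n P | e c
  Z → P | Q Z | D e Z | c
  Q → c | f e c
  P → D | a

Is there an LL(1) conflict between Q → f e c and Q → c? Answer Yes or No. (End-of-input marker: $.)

No

FIRST(f e c) = { f } and FIRST(c) = { c }.
The FIRST sets are disjoint and neither alternative is nullable — no conflict.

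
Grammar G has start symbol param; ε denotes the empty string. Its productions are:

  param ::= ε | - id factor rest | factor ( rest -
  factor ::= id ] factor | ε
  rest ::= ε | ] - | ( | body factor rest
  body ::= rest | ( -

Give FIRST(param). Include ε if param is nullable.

param ::= ε contributes ε.
param ::= - id factor rest contributes {-}.
From param ::= factor ( rest -: factor nullable, take FIRST(factor) ∪ {(} = { (, id }.
Union: FIRST(param) = { (, -, id, ε }.

{ (, -, id, ε }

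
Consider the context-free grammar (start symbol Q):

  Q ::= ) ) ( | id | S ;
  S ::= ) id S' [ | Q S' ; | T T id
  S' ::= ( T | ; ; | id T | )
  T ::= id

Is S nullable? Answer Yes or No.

No nonterminal in this grammar is nullable.
No production of S has an RHS whose symbols are all nullable, so S is not nullable.

No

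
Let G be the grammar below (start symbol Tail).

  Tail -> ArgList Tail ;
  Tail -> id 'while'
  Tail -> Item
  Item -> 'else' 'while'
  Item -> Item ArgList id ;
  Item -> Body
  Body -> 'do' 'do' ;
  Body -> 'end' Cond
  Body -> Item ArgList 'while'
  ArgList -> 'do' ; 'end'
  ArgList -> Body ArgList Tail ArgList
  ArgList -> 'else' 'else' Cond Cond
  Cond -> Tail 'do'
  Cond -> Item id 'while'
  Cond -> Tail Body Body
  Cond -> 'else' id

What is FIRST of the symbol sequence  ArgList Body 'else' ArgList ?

Add FIRST(ArgList) = { 'do', 'else', 'end' }; ArgList is not nullable, stop.

{ 'do', 'else', 'end' }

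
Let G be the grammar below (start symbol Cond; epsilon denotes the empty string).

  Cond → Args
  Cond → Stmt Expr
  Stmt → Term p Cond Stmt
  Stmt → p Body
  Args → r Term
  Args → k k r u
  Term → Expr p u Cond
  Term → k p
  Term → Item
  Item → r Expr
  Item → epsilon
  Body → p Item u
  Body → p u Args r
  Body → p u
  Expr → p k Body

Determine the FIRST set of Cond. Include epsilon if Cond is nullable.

From Cond → Args: add FIRST(Args) = { k, r }.
From Cond → Stmt Expr: add FIRST(Stmt) = { k, p, r }.
Union: FIRST(Cond) = { k, p, r }.

{ k, p, r }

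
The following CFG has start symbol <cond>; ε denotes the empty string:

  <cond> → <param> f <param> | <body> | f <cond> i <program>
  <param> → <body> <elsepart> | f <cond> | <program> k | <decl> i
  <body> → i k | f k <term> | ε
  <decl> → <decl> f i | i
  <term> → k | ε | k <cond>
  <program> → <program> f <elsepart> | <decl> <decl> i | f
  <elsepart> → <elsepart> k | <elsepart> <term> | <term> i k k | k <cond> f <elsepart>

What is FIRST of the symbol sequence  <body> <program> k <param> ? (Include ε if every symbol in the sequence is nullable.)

Add FIRST(<body>)\{ε} = { f, i }; <body> is nullable, continue.
Add FIRST(<program>) = { f, i }; <program> is not nullable, stop.

{ f, i }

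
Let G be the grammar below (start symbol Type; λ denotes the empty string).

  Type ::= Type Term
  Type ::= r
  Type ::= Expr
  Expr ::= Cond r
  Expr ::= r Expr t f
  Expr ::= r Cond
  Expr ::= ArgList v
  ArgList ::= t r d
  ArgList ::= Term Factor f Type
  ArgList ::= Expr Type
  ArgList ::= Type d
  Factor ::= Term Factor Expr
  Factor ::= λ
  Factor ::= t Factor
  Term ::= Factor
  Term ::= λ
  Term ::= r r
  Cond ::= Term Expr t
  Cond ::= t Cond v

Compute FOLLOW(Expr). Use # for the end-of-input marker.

{ #, d, f, r, t, v }

In Type ::= Expr: Expr is at the end, add FOLLOW(Type) = { #, d, f, r, t, v }.
In Expr ::= r Expr t f: add FIRST(t f) = { t }.
In ArgList ::= Expr Type: add FIRST(Type) = { f, r, t }.
In Factor ::= Term Factor Expr: Expr is at the end, add FOLLOW(Factor) = { #, d, f, r, t, v }.
In Cond ::= Term Expr t: add FIRST(t) = { t }.
Union: FOLLOW(Expr) = { #, d, f, r, t, v }.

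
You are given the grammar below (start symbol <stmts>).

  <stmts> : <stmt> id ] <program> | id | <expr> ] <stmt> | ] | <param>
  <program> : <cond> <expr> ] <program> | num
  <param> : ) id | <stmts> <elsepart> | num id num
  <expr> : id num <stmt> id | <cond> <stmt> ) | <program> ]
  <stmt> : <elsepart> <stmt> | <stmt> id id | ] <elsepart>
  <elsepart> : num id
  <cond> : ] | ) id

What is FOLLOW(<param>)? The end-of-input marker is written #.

{ #, num }

In <stmts> : <param>: <param> is at the end, add FOLLOW(<stmts>) = { #, num }.
Union: FOLLOW(<param>) = { #, num }.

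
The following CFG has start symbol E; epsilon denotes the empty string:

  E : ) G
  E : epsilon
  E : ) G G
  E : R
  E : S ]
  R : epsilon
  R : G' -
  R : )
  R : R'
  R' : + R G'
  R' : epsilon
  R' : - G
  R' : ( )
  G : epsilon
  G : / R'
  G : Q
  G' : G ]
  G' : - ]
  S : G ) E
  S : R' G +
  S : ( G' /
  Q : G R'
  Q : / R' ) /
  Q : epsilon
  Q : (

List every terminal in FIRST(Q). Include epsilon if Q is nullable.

{ (, +, -, /, epsilon }

From Q : G R': G, R' nullable, take FIRST(G) ∪ FIRST(R') = { (, +, -, / }; also epsilon since the whole RHS is nullable.
Q : / R' ) / contributes {/}.
Q : epsilon contributes epsilon.
Q : ( contributes {(}.
Union: FIRST(Q) = { (, +, -, /, epsilon }.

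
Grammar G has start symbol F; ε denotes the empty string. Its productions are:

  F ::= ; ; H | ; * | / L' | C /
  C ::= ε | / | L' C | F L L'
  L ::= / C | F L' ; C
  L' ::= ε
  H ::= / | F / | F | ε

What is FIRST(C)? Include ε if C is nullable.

{ /, ;, ε }

C ::= ε contributes ε.
C ::= / contributes {/}.
From C ::= L' C: L', C nullable, take FIRST(L') ∪ FIRST(C) = { /, ; }; also ε since the whole RHS is nullable.
From C ::= F L L': add FIRST(F) = { /, ; }.
Union: FIRST(C) = { /, ;, ε }.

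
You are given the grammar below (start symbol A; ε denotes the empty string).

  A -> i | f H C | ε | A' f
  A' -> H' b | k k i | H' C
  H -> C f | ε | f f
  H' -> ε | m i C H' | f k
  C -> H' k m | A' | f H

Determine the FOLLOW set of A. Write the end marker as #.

{ # }

A is the start symbol, so # ∈ FOLLOW(A).
Union: FOLLOW(A) = { # }.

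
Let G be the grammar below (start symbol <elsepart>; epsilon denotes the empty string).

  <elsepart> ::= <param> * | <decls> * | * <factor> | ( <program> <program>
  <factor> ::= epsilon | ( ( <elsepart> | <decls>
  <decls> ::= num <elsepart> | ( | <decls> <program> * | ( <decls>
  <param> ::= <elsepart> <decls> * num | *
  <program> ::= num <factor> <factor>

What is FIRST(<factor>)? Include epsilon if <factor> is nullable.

<factor> ::= epsilon contributes epsilon.
<factor> ::= ( ( <elsepart> contributes {(}.
From <factor> ::= <decls>: add FIRST(<decls>) = { (, num }.
Union: FIRST(<factor>) = { (, num, epsilon }.

{ (, num, epsilon }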